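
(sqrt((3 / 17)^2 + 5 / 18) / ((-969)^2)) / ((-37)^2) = sqrt(3214) / 131114636118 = 0.00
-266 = -266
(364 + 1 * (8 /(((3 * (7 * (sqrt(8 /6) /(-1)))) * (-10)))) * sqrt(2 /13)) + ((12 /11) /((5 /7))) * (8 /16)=2 * sqrt(78) /1365 + 20062 /55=364.78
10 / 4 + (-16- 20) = -67 / 2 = -33.50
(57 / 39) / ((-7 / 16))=-3.34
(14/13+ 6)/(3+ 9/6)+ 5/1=769/117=6.57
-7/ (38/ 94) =-329/ 19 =-17.32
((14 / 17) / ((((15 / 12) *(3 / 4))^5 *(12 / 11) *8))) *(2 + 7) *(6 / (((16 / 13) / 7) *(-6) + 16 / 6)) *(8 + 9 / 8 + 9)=37832704 / 478125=79.13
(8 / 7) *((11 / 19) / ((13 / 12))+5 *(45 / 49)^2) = 22542456 / 4151329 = 5.43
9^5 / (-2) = -59049 / 2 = -29524.50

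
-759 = -759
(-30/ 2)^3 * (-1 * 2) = 6750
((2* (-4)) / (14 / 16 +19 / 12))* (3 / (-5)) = 576 / 295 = 1.95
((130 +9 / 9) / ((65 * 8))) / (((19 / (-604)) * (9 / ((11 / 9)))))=-217591 / 200070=-1.09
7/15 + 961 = 14422/15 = 961.47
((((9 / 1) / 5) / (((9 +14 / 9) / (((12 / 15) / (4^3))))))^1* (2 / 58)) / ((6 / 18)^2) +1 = 1102729 / 1102000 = 1.00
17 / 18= 0.94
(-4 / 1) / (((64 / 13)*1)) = -13 / 16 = -0.81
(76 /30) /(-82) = -0.03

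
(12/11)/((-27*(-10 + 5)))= 4/495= 0.01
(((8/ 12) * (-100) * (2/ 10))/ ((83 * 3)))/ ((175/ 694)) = -5552/ 26145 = -0.21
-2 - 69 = -71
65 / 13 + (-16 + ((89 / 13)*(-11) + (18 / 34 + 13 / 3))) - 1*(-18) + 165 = 67331 / 663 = 101.56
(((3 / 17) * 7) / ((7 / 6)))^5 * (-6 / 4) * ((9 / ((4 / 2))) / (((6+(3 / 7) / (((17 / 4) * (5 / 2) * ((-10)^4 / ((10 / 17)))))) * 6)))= -0.25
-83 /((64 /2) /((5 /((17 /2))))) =-1.53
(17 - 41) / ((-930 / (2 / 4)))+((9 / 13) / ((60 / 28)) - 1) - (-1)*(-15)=-31563 / 2015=-15.66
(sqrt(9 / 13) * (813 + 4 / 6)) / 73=2441 * sqrt(13) / 949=9.27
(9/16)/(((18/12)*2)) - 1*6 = -5.81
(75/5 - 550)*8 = -4280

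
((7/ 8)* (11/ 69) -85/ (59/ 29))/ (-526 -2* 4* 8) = 1356137/ 19215120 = 0.07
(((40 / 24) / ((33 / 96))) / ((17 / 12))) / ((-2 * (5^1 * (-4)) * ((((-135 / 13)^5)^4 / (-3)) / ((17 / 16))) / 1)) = -19004963774880799438801 / 14823364926254852252236644910526275634765625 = -0.00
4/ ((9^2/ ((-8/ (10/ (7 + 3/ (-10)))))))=-536/ 2025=-0.26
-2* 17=-34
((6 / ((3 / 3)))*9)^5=459165024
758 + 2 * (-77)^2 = 12616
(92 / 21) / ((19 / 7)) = 92 / 57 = 1.61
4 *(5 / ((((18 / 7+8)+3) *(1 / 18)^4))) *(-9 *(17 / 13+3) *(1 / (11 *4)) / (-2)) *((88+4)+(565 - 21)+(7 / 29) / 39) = 4036440993984 / 93119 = 43347125.66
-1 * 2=-2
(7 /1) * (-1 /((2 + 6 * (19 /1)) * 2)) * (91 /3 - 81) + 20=1873 /87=21.53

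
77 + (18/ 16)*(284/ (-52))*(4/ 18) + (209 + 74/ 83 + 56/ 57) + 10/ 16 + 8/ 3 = 142588705/ 492024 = 289.80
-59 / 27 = -2.19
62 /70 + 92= 3251 /35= 92.89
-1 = -1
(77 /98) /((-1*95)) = -11 /1330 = -0.01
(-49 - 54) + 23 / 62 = -6363 / 62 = -102.63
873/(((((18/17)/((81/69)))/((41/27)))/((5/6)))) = 338045/276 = 1224.80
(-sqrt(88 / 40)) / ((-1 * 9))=sqrt(55) / 45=0.16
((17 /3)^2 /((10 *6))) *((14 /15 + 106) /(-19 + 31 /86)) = -9966454 /3246075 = -3.07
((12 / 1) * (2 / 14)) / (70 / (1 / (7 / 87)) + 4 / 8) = 2088 / 7469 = 0.28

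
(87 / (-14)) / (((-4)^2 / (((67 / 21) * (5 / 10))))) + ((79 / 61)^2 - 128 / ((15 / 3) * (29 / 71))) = -104258809343 / 1692013120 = -61.62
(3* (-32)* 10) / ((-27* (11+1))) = 80 / 27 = 2.96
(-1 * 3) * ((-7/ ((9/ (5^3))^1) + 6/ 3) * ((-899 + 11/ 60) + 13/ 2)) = -45882923/ 180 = -254905.13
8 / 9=0.89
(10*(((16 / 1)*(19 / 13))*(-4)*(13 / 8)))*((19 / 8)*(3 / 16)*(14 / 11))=-37905 / 44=-861.48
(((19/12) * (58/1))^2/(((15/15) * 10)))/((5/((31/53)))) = 9411631/95400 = 98.65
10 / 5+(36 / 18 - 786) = -782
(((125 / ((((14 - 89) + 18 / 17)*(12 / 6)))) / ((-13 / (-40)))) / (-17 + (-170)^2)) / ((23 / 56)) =-140000 / 638557257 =-0.00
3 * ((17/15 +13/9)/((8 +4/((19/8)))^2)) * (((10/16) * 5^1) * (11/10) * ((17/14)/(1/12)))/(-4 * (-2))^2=1957703/30334976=0.06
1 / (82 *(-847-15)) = -1 / 70684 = -0.00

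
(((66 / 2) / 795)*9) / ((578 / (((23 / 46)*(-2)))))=-99 / 153170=-0.00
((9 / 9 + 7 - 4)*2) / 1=8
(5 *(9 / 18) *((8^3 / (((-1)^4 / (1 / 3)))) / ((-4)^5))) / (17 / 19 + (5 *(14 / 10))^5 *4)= -95 / 15328188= -0.00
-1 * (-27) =27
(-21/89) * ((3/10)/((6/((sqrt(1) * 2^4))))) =-84/445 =-0.19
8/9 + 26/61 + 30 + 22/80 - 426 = -394.41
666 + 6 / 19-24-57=11121 / 19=585.32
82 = 82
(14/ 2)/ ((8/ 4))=7/ 2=3.50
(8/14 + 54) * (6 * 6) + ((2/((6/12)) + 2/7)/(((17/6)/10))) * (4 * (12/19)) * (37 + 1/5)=7655976/2261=3386.10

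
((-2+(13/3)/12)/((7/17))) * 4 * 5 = -5015/63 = -79.60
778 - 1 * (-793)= 1571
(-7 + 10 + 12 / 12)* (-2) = -8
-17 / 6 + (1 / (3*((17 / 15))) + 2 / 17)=-247 / 102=-2.42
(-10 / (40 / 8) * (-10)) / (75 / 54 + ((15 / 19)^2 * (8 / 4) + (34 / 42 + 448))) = 181944 / 4106885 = 0.04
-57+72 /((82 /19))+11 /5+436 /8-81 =-64.62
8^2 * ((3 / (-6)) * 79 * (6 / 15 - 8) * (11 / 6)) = 528352 / 15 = 35223.47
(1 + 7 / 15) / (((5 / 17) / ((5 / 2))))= 187 / 15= 12.47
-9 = -9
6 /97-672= -65178 /97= -671.94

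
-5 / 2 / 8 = -5 / 16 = -0.31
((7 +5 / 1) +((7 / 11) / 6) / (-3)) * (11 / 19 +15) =350612 / 1881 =186.40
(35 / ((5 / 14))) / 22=49 / 11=4.45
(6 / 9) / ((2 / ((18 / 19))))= 6 / 19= 0.32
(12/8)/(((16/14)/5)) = 105/16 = 6.56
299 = 299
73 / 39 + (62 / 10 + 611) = 120719 / 195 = 619.07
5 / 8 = 0.62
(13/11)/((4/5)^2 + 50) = 325/13926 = 0.02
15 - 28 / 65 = 947 / 65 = 14.57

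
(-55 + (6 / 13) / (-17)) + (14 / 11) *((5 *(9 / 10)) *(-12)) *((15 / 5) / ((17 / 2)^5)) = -11173631179 / 203039551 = -55.03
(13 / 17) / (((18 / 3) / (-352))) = -2288 / 51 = -44.86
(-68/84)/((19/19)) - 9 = -206/21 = -9.81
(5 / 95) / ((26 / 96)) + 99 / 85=28533 / 20995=1.36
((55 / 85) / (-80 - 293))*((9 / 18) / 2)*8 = -22 / 6341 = -0.00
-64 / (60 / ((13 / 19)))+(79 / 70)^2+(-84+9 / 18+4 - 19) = -27359153 / 279300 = -97.96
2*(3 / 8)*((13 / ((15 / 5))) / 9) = 13 / 36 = 0.36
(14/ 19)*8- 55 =-933/ 19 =-49.11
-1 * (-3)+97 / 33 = 196 / 33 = 5.94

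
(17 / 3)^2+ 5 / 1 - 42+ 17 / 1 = 109 / 9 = 12.11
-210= -210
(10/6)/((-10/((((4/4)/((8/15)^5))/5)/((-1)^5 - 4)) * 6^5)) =125/6291456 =0.00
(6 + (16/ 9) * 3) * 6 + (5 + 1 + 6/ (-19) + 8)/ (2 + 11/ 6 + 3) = 54532/ 779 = 70.00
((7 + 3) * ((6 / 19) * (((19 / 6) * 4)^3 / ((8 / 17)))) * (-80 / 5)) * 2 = -3927680 / 9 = -436408.89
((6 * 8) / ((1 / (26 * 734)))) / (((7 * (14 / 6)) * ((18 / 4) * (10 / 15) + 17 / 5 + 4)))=264240 / 49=5392.65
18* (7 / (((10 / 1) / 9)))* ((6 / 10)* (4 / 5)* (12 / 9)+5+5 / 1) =150822 / 125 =1206.58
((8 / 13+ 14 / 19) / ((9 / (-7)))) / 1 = -2338 / 2223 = -1.05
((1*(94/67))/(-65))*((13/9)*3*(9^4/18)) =-11421/335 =-34.09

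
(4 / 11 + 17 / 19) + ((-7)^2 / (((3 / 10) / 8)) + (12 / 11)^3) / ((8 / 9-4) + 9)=299380747 / 1340317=223.37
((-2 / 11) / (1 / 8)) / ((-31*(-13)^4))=16 / 9739301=0.00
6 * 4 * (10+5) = 360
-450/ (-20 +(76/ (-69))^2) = 1071225/ 44722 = 23.95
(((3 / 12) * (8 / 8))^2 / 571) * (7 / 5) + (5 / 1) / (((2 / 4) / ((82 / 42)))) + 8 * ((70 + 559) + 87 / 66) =53415361457 / 10552080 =5062.07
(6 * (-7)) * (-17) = 714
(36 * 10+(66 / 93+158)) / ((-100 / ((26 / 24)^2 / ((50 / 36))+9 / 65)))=-513957 / 100750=-5.10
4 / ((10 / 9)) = 18 / 5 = 3.60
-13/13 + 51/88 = -0.42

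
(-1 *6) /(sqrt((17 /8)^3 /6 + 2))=-3.16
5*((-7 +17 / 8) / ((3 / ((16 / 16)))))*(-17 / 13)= 85 / 8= 10.62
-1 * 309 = -309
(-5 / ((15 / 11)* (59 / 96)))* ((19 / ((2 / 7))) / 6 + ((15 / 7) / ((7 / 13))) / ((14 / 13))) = -90728 / 1029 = -88.17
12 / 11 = 1.09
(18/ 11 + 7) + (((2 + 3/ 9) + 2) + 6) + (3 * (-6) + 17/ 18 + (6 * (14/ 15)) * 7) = 40703/ 990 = 41.11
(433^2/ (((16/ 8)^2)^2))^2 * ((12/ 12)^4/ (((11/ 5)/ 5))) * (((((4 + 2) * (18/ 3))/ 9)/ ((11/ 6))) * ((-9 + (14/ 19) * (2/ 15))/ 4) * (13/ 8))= -5796761193078505/ 2354176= -2462331275.60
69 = 69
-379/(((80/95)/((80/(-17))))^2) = -3420475/289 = -11835.55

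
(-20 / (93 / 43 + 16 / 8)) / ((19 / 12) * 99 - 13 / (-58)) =-99760 / 3259411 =-0.03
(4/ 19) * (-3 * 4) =-48/ 19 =-2.53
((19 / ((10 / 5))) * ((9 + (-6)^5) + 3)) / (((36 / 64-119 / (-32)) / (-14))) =33043584 / 137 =241194.04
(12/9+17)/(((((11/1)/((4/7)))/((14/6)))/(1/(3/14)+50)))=3280/27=121.48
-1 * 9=-9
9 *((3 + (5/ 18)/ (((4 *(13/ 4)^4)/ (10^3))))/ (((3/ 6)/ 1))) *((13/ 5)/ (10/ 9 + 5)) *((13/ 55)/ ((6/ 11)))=2793441/ 232375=12.02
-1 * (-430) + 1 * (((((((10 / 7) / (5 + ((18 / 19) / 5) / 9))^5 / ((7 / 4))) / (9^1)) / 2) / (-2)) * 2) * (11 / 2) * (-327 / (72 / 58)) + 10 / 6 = 33867151929585703652915 / 78441140491138032111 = 431.75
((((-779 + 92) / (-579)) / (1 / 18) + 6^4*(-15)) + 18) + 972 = -3556728 / 193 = -18428.64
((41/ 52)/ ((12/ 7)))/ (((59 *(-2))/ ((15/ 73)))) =-1435/ 1791712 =-0.00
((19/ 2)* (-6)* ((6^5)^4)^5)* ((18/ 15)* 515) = -23013801831413497738162011350909744786241424345120308304976253087331906305682046976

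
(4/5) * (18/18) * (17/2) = 34/5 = 6.80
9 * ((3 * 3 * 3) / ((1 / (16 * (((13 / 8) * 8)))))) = 50544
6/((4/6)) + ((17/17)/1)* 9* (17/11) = 252/11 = 22.91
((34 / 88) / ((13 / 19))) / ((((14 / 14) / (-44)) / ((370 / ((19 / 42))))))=-264180 / 13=-20321.54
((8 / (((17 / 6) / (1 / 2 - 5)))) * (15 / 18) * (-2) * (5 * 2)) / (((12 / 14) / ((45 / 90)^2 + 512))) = 2151450 / 17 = 126555.88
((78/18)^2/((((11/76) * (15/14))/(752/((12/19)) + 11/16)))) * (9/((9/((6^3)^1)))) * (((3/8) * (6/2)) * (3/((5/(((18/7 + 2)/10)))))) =2644142904/275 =9615065.11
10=10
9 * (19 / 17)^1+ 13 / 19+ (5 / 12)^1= 43255 / 3876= 11.16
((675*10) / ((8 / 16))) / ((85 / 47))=126900 / 17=7464.71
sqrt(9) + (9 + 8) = 20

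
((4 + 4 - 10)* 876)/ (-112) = 219/ 14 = 15.64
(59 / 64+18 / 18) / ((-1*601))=-123 / 38464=-0.00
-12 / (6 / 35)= -70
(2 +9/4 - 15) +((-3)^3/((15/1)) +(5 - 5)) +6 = -131/20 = -6.55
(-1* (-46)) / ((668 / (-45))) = -1035 / 334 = -3.10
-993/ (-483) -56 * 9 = -80813/ 161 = -501.94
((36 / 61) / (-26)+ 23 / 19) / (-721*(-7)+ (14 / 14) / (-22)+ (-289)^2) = 0.00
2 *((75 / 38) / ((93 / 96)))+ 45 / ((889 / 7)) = 331305 / 74803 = 4.43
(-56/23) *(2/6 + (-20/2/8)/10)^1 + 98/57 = 1589/1311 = 1.21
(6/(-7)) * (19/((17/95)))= -10830/119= -91.01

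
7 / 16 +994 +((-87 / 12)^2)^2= 961857 / 256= 3757.25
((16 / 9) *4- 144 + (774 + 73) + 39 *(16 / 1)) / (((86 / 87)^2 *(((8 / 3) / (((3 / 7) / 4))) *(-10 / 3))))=-272642949 / 16567040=-16.46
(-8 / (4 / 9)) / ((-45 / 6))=12 / 5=2.40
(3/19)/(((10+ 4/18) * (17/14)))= 189/14858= 0.01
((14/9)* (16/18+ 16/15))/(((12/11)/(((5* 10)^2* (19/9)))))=32186000/2187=14716.96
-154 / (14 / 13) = -143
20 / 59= 0.34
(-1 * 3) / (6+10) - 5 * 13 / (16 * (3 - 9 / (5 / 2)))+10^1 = 199 / 12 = 16.58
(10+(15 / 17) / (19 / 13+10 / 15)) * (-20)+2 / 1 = -291078 / 1411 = -206.29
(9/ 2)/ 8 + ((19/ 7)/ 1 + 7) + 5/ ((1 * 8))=1221/ 112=10.90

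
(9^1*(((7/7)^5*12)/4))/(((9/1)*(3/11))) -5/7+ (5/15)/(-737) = 159185/15477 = 10.29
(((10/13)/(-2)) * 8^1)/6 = -20/39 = -0.51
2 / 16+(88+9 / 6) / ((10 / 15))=1075 / 8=134.38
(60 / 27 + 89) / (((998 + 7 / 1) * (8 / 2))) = 821 / 36180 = 0.02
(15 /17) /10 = 3 /34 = 0.09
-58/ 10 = -29/ 5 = -5.80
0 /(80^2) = 0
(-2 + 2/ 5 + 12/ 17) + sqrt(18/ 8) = 103/ 170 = 0.61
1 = 1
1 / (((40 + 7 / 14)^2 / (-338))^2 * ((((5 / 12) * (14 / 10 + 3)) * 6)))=1827904 / 473513931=0.00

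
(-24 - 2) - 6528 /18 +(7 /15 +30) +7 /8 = -14293 /40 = -357.32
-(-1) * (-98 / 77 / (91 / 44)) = -8 / 13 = -0.62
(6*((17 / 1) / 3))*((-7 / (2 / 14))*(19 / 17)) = -1862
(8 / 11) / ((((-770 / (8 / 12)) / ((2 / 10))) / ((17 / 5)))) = -136 / 317625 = -0.00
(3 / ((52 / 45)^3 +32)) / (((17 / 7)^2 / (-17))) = -13395375 / 51962336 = -0.26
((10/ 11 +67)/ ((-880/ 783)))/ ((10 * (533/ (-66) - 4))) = 1754703/ 3506800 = 0.50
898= 898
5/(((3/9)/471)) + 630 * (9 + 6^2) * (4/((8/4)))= 63765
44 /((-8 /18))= -99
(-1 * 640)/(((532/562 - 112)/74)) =6654080/15603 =426.46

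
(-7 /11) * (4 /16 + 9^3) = -20419 /44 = -464.07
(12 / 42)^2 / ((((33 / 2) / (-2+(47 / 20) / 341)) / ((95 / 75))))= -172178 / 13784925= -0.01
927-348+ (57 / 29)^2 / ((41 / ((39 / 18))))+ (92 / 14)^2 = 2103134365 / 3379138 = 622.39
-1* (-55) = 55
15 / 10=3 / 2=1.50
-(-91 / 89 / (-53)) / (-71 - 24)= 91 / 448115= 0.00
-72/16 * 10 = -45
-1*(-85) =85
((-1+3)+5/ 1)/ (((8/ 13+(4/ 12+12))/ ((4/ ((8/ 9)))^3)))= 199017/ 4040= 49.26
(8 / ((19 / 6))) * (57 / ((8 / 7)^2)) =441 / 4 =110.25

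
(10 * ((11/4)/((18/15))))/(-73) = -275/876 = -0.31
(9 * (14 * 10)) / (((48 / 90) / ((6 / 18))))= 1575 / 2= 787.50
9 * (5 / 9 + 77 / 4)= 178.25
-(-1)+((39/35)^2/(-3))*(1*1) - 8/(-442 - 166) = 55793/93100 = 0.60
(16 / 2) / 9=8 / 9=0.89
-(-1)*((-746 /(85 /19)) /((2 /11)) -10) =-78807 /85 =-927.14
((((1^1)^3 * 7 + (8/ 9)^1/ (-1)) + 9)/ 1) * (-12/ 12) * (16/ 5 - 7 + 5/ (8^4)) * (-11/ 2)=-315.72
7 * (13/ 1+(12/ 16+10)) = 665/ 4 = 166.25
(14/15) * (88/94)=616/705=0.87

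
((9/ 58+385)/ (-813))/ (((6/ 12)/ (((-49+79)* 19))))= -4244410/ 7859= -540.07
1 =1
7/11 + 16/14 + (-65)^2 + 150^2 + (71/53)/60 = 6544324627/244860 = 26726.80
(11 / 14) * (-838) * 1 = -4609 / 7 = -658.43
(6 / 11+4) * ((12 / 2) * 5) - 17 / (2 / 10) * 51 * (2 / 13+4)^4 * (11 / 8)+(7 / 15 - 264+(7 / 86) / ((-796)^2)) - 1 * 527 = -455864147041626433613 / 256792266313440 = -1775225.37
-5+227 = 222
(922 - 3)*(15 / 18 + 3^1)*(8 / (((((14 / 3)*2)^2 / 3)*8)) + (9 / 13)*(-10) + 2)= -1053151025 / 61152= -17221.86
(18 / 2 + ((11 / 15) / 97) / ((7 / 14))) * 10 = 26234 / 291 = 90.15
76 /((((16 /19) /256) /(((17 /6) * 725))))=142378400 /3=47459466.67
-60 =-60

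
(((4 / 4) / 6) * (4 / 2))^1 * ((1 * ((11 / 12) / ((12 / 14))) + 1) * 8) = 149 / 27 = 5.52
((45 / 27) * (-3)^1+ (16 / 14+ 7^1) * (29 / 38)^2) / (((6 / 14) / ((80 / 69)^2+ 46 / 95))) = -56649911 / 51561630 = -1.10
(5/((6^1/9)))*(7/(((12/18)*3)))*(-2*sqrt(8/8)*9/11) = -945/22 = -42.95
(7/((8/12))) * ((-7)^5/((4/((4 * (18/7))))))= -453789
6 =6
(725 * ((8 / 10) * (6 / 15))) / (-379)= -232 / 379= -0.61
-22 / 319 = -2 / 29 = -0.07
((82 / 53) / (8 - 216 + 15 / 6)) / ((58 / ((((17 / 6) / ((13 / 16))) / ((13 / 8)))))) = -89216 / 320275449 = -0.00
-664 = -664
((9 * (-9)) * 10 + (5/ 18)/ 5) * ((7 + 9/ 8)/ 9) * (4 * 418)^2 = -165574577740/ 81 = -2044130589.38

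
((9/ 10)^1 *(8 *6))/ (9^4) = 8/ 1215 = 0.01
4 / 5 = 0.80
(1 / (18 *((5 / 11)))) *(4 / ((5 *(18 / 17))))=187 / 2025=0.09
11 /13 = 0.85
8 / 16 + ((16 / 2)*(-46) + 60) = -615 / 2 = -307.50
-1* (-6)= 6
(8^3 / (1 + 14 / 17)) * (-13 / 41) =-113152 / 1271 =-89.03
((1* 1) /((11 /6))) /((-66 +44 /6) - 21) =-18 /2629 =-0.01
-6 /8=-3 /4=-0.75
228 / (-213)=-76 / 71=-1.07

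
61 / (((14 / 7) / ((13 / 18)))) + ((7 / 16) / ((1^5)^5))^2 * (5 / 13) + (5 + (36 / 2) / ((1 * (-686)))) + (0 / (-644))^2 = 278157595 / 10273536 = 27.08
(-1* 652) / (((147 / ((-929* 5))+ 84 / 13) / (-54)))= 236226120 / 43141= 5475.68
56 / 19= 2.95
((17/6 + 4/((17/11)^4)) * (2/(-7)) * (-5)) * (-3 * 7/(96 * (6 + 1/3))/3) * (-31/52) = 274542355/7921799808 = 0.03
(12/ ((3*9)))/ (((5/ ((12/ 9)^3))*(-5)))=-256/ 6075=-0.04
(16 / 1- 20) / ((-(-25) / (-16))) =64 / 25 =2.56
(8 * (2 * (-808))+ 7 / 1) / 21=-4307 / 7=-615.29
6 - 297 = -291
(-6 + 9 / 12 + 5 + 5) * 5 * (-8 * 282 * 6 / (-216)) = 4465 / 3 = 1488.33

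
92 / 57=1.61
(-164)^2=26896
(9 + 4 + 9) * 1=22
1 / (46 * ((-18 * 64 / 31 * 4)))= -31 / 211968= -0.00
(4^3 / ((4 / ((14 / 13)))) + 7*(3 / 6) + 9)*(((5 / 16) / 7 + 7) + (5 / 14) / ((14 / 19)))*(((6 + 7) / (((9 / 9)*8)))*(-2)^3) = -4563019 / 1568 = -2910.09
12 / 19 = 0.63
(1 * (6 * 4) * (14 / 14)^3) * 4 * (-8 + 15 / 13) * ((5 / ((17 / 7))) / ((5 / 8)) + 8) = -1640448 / 221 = -7422.84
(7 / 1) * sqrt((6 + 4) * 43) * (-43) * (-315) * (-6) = -568890 * sqrt(430) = -11796754.12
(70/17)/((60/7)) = 49/102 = 0.48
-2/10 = -1/5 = -0.20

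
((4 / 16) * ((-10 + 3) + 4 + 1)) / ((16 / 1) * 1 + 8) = -0.02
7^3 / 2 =343 / 2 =171.50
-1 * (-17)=17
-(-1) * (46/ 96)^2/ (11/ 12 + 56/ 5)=2645/ 139584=0.02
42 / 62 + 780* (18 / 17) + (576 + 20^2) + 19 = 959962 / 527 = 1821.56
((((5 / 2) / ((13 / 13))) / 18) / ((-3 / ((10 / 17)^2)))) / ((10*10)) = -5 / 31212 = -0.00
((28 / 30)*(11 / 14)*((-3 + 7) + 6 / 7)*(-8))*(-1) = 2992 / 105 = 28.50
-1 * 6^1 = -6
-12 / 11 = -1.09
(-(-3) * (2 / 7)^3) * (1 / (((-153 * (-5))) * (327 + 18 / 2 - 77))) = 8 / 22653435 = 0.00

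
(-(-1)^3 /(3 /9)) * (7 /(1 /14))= 294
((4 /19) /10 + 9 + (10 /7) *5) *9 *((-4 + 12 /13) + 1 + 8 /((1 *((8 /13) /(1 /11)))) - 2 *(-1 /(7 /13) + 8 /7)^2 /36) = -1251946779 /9319310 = -134.34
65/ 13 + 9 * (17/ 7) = 188/ 7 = 26.86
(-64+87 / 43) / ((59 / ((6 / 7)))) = -0.90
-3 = -3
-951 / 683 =-1.39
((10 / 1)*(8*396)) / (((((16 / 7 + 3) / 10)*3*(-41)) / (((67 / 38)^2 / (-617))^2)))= -930981790200 / 75261056863373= -0.01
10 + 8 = 18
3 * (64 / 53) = 192 / 53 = 3.62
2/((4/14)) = 7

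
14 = 14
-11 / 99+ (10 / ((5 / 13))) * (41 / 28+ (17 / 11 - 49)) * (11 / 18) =-61391 / 84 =-730.85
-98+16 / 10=-482 / 5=-96.40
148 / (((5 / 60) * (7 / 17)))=30192 / 7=4313.14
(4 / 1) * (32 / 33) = 128 / 33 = 3.88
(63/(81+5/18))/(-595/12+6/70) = -68040/4344901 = -0.02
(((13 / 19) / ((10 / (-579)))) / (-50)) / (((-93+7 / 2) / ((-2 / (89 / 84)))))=632268 / 37836125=0.02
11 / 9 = 1.22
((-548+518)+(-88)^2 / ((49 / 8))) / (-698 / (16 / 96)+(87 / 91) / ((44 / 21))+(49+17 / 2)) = -0.30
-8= -8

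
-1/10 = -0.10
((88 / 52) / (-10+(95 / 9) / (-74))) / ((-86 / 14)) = 14652 / 539435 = 0.03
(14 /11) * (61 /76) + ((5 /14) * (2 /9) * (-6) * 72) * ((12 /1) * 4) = -4812371 /2926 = -1644.69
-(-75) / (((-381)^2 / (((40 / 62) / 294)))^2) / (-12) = -625 / 437580499672750329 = -0.00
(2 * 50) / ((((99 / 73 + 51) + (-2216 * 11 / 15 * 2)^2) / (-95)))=-0.00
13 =13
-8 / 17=-0.47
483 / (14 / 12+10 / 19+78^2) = 55062 / 693769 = 0.08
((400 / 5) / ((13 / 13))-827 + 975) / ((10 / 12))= 1368 / 5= 273.60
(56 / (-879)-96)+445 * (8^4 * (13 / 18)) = 3471116920 / 2637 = 1316312.83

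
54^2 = 2916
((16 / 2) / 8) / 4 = 1 / 4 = 0.25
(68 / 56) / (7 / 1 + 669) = 17 / 9464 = 0.00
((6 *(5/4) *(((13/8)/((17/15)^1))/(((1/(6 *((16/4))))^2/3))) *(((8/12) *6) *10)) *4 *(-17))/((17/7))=-353808000/17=-20812235.29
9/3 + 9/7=4.29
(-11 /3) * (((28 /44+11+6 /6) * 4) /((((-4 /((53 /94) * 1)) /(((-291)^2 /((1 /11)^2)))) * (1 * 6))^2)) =-1518257628347392713 /141376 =-10739146873213.22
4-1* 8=-4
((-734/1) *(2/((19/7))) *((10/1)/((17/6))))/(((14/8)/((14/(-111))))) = 137.58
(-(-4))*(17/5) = 13.60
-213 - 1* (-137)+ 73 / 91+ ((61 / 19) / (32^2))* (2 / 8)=-532544081 / 7081984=-75.20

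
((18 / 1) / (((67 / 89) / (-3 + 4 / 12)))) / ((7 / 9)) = -81.98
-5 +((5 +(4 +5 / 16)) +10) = 229 / 16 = 14.31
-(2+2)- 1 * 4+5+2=-1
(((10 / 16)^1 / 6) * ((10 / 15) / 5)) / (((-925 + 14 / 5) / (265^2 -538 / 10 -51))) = -116867 / 110664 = -1.06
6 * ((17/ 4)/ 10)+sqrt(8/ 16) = sqrt(2)/ 2+51/ 20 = 3.26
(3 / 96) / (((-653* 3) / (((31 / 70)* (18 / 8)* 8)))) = -93 / 731360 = -0.00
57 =57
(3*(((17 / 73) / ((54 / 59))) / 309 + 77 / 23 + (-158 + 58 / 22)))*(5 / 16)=-234235130605 / 1643593248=-142.51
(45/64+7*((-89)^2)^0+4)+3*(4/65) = 11.89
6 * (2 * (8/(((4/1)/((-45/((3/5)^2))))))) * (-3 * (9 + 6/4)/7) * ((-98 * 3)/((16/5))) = -2480625/2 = -1240312.50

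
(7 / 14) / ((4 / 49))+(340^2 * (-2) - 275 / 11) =-1849751 / 8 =-231218.88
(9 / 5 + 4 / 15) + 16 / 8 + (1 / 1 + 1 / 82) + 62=82507 / 1230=67.08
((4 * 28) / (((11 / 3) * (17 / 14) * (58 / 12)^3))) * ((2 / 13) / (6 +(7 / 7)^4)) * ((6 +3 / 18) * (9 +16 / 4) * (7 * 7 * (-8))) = -701761536 / 4560743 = -153.87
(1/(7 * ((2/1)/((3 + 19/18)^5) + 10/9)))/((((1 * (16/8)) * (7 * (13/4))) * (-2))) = -18657644337/13227131834098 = -0.00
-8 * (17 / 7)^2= -2312 / 49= -47.18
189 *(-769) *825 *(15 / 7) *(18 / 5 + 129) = -34070525775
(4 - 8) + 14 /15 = -46 /15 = -3.07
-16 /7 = -2.29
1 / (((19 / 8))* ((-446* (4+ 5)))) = -4 / 38133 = -0.00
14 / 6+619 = 1864 / 3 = 621.33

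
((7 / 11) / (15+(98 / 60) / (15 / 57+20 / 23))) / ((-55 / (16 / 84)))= -360 / 2685793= -0.00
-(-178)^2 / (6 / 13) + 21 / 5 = -1029667 / 15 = -68644.47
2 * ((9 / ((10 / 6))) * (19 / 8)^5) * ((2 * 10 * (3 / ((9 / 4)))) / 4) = 22284891 / 4096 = 5440.65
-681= -681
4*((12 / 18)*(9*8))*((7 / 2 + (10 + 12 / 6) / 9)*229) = 212512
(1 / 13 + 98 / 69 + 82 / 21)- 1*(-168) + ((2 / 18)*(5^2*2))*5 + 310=9629093 / 18837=511.18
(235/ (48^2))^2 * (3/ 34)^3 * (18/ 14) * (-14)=-165675/ 1287913472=-0.00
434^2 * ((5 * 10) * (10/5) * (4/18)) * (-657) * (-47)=129249887200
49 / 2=24.50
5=5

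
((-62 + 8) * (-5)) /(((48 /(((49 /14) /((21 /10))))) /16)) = 150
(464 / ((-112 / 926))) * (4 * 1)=-107416 / 7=-15345.14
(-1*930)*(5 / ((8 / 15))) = -8718.75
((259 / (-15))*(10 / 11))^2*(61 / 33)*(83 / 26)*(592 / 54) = 201061612976 / 12613887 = 15939.70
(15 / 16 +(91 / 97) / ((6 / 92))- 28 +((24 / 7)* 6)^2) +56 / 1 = 106430557 / 228144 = 466.51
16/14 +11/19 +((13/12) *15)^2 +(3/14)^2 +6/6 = 3974703/14896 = 266.83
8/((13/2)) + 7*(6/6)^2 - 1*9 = -10/13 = -0.77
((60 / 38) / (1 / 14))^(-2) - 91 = -16052039 / 176400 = -91.00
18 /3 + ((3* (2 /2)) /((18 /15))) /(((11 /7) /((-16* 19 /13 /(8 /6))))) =-3132 /143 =-21.90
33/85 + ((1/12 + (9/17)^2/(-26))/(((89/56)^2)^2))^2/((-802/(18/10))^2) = 86721386369903208682484439741/223373267547649271331033304225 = 0.39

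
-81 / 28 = -2.89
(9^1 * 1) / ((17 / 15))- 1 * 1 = 118 / 17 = 6.94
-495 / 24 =-165 / 8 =-20.62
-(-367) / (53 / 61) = 22387 / 53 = 422.40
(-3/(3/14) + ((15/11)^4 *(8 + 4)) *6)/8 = 1720013/58564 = 29.37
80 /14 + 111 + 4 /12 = 2458 /21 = 117.05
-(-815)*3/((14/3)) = 7335/14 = 523.93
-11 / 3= -3.67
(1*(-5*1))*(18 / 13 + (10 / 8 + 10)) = -3285 / 52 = -63.17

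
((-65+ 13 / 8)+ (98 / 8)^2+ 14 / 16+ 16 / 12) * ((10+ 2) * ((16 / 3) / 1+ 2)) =46937 / 6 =7822.83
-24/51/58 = -0.01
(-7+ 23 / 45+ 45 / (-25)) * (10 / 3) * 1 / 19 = -746 / 513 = -1.45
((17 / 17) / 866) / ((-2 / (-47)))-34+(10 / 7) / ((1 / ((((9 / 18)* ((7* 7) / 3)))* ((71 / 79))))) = -9641297 / 410484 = -23.49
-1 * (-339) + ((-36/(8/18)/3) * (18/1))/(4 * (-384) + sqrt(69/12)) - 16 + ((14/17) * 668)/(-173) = 972 * sqrt(23)/9437161 + 8885290481095/27754690501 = 320.14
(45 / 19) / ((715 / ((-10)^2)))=900 / 2717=0.33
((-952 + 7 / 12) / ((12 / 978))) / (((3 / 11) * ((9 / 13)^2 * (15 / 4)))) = -3459545089 / 21870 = -158186.79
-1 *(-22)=22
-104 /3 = -34.67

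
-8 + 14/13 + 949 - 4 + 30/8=48975/52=941.83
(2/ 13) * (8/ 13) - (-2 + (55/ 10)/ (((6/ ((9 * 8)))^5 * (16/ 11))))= -940893.91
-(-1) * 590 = 590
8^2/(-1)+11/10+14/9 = -5521/90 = -61.34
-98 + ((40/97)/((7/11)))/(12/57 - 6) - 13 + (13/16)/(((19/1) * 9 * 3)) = -619243733/5573232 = -111.11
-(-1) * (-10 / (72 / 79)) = -395 / 36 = -10.97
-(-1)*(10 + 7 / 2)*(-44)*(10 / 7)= -5940 / 7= -848.57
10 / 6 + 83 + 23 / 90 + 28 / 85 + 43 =39245 / 306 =128.25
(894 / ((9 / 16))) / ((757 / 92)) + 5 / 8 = 3520603 / 18168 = 193.78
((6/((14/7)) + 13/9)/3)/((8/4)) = 20/27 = 0.74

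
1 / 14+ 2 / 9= 37 / 126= 0.29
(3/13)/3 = 1/13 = 0.08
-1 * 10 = -10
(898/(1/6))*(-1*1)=-5388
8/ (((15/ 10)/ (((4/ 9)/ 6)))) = 32/ 81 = 0.40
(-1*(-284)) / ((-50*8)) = -71 / 100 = -0.71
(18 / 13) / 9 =2 / 13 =0.15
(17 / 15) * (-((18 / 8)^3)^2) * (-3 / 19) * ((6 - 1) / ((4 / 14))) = 406.31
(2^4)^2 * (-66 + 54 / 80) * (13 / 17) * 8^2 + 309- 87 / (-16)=-1112668557 / 1360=-818138.64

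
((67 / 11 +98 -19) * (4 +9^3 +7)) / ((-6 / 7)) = -808080 / 11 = -73461.82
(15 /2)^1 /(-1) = -15 /2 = -7.50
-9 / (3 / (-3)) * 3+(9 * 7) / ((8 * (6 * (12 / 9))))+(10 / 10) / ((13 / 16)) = 24307 / 832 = 29.22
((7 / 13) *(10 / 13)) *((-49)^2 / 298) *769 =64622915 / 25181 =2566.34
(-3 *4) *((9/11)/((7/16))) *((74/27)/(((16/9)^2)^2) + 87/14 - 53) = 288051741/275968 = 1043.79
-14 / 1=-14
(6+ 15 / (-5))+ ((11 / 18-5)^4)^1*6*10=194776649 / 8748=22265.28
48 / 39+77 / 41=1657 / 533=3.11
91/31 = 2.94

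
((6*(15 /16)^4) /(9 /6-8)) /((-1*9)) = 16875 /212992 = 0.08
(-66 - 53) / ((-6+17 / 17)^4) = -119 / 625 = -0.19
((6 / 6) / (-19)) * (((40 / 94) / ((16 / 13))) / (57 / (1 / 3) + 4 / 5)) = -325 / 3068348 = -0.00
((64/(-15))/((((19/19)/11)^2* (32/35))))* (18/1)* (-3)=30492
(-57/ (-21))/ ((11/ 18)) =342/ 77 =4.44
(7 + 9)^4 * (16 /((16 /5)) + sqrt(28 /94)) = 65536 * sqrt(658) /47 + 327680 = 363448.03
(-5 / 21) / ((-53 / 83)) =415 / 1113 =0.37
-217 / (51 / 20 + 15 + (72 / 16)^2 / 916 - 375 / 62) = -123238640 / 6544551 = -18.83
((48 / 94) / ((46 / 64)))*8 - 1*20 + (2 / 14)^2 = -757243 / 52969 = -14.30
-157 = -157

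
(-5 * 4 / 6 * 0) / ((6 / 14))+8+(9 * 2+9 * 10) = 116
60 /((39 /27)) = 540 /13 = 41.54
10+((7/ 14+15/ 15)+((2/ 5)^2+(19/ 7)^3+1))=560069/ 17150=32.66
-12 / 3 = -4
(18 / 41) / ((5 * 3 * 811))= 6 / 166255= 0.00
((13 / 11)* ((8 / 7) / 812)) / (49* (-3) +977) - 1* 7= -45408042 / 6486865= -7.00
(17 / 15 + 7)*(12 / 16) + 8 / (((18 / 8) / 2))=1189 / 90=13.21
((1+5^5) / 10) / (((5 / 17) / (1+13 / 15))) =247996 / 125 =1983.97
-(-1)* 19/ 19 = 1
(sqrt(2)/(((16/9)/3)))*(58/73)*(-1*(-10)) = 3915*sqrt(2)/292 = 18.96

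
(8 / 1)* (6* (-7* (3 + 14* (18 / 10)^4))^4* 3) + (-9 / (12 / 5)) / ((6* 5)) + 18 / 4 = 213471830088428322949282787 / 1220703125000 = 174876123208440.48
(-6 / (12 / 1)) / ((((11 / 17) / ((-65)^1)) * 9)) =1105 / 198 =5.58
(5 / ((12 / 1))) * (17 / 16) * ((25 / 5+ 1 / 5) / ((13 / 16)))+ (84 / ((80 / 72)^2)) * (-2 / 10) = -8081 / 750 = -10.77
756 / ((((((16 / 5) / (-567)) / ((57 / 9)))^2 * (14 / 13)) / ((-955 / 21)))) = -5145907937625 / 128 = -40202405762.70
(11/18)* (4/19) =22/171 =0.13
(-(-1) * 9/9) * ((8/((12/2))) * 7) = 28/3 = 9.33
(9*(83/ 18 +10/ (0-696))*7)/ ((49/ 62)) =148769/ 406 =366.43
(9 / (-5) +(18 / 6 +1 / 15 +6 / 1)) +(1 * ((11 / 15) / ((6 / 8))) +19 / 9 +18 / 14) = 3667 / 315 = 11.64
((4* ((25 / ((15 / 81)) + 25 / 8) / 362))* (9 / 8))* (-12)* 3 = -89505 / 1448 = -61.81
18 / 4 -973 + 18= -1901 / 2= -950.50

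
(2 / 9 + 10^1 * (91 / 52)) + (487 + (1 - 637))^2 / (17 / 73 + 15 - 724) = -6333527 / 465660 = -13.60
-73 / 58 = -1.26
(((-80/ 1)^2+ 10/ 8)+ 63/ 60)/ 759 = 21341/ 2530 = 8.44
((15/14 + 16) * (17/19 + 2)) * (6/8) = 39435/1064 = 37.06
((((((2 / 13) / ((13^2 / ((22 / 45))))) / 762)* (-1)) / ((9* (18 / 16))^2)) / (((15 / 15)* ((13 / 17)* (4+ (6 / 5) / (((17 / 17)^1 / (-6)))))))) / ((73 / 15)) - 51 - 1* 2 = -828682957043027 / 15635527491519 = -53.00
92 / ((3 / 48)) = 1472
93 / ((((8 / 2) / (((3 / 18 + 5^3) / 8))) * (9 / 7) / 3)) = 162967 / 192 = 848.79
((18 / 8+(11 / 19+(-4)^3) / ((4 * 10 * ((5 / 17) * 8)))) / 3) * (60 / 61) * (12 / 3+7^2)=507899 / 18544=27.39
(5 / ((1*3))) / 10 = 1 / 6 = 0.17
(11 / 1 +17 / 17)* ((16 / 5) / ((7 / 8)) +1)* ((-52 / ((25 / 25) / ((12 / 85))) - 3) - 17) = -1527.98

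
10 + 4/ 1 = 14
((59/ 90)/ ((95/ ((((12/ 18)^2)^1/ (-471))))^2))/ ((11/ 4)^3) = 30208/ 9713251033212375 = 0.00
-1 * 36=-36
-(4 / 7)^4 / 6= -128 / 7203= -0.02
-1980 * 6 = -11880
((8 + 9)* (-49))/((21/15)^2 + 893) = -0.93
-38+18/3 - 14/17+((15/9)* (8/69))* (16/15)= -344342/10557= -32.62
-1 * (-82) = 82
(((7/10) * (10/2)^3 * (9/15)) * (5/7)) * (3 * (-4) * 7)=-3150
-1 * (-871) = 871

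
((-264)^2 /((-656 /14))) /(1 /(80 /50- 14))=3781008 /205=18443.94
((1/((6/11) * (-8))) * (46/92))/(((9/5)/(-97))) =5335/864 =6.17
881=881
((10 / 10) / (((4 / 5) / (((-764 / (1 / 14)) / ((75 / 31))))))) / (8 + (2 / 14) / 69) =-13345934 / 19325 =-690.60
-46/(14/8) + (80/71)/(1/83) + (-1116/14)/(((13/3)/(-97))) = 11963246/6461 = 1851.61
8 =8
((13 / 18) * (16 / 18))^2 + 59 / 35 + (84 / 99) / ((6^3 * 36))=42395237 / 20207880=2.10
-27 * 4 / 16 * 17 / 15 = -153 / 20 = -7.65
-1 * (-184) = 184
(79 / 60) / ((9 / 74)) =2923 / 270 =10.83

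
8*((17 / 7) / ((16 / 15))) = 255 / 14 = 18.21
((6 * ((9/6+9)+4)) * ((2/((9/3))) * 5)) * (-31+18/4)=-7685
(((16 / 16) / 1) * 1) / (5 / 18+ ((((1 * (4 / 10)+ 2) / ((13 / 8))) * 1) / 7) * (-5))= -1638 / 1273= -1.29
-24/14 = -12/7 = -1.71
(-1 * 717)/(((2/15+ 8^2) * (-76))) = 10755/73112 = 0.15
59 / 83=0.71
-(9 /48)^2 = -9 /256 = -0.04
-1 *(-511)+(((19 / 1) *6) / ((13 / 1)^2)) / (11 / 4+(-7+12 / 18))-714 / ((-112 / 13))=34514573 / 58136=593.69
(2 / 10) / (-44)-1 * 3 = -661 / 220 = -3.00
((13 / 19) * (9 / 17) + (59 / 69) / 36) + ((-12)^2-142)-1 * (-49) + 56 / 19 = 43593385 / 802332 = 54.33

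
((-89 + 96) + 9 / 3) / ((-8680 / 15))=-15 / 868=-0.02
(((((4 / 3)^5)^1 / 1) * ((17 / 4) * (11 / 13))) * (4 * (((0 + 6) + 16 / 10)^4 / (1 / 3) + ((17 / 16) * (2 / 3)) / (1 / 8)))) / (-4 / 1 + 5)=276580097024 / 455625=607034.51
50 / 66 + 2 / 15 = 49 / 55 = 0.89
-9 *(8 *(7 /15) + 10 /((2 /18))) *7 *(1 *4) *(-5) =118104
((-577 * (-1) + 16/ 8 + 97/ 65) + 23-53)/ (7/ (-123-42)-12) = -1180806/ 25831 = -45.71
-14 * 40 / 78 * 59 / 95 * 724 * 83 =-198543968 / 741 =-267940.58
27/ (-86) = -27/ 86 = -0.31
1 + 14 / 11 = 25 / 11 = 2.27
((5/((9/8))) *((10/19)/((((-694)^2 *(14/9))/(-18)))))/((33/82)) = -24600/176158367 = -0.00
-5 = -5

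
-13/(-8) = 13/8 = 1.62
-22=-22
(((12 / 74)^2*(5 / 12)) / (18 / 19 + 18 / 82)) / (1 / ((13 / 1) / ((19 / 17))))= 45305 / 414807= 0.11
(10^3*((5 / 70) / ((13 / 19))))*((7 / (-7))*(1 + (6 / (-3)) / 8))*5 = -35625 / 91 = -391.48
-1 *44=-44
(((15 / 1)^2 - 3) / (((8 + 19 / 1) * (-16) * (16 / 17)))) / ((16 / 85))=-53465 / 18432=-2.90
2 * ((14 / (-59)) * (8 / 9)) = -224 / 531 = -0.42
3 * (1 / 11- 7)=-228 / 11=-20.73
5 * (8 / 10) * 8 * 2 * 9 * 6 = 3456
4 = 4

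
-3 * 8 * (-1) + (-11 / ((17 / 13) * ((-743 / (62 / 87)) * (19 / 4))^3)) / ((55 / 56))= 3779333085214774029736 / 157472211883486243815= 24.00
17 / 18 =0.94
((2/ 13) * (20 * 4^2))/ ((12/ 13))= 160/ 3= 53.33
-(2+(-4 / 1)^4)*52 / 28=-3354 / 7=-479.14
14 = 14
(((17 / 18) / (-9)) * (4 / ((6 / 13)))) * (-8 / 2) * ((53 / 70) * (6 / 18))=23426 / 25515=0.92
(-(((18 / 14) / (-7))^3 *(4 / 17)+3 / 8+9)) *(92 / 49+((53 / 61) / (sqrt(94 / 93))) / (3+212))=-3449520381 / 196003234 - 7948894791 *sqrt(8742) / 19725285461840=-17.64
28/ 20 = 7/ 5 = 1.40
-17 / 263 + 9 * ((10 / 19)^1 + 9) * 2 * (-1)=-857177 / 4997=-171.54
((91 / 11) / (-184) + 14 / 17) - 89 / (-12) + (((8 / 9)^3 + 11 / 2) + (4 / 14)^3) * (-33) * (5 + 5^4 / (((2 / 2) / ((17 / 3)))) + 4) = -6276031752861539 / 8603617176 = -729464.32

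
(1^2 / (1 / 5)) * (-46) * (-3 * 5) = 3450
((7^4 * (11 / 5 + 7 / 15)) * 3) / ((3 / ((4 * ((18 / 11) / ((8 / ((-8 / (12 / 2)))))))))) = -76832 / 11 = -6984.73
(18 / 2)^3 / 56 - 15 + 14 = 673 / 56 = 12.02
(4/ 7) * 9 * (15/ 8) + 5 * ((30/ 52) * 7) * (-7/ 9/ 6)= 23015/ 3276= 7.03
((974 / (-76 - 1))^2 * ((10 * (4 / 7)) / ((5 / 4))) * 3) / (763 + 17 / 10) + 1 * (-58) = -5832310206 / 105791147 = -55.13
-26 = -26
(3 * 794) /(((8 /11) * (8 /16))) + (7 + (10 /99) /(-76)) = 6557.50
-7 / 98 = -1 / 14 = -0.07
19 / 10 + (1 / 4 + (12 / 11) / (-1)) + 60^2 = 3601.06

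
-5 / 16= -0.31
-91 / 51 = -1.78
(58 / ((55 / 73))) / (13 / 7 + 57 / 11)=14819 / 1355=10.94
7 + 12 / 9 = 25 / 3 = 8.33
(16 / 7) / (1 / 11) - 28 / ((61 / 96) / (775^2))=-11301349264 / 427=-26466860.10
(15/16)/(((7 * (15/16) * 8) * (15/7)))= 1/120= 0.01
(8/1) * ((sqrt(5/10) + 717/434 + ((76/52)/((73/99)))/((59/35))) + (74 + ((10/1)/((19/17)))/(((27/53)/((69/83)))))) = 4 * sqrt(2) + 126131893943876/172445617071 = 737.09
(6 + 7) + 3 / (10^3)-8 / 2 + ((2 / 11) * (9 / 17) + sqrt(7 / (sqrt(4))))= sqrt(14) / 2 + 1701561 / 187000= 10.97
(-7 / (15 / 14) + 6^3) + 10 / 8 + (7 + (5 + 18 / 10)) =13471 / 60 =224.52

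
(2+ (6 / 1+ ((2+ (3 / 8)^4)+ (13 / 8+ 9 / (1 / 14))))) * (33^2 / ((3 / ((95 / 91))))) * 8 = 19442401605 / 46592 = 417290.56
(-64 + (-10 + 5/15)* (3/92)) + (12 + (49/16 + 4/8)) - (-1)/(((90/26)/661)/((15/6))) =1419643/3312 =428.64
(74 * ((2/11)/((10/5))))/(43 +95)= 37/759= 0.05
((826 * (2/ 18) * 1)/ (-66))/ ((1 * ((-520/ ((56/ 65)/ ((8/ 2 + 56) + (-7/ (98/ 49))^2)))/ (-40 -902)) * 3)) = -3631096/ 362644425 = -0.01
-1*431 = -431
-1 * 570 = -570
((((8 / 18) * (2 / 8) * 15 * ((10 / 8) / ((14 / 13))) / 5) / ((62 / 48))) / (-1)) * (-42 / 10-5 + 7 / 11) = 6123 / 2387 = 2.57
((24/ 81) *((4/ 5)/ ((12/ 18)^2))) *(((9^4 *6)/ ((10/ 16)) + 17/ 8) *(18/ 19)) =15117054/ 475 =31825.38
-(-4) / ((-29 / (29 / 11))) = -4 / 11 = -0.36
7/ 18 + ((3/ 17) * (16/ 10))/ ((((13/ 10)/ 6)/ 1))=6731/ 3978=1.69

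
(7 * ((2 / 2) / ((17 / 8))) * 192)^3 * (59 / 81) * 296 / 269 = 803984591814656 / 3964791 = 202781077.69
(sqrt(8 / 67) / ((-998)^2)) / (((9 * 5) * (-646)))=-sqrt(134) / 969953515380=-0.00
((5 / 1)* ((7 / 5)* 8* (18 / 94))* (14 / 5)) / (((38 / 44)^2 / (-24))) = -81962496 / 84835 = -966.14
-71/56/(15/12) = -71/70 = -1.01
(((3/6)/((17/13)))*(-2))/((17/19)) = -0.85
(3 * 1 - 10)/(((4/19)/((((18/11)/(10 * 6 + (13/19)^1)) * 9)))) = -204687/25366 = -8.07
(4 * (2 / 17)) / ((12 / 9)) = 6 / 17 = 0.35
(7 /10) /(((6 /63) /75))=2205 /4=551.25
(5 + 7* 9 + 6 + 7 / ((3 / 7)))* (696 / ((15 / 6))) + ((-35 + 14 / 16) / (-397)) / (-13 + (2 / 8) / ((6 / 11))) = 2146575239 / 85355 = 25148.79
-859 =-859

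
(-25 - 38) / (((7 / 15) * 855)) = -3 / 19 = -0.16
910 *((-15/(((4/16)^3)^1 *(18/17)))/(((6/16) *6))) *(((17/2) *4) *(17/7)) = -817523200/27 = -30278637.04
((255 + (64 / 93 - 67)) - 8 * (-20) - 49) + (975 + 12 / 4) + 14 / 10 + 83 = 633371 / 465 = 1362.09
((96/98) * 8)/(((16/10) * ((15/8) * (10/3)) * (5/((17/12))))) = 0.22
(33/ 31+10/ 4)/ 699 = 221/ 43338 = 0.01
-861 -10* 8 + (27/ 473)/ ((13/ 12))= -940.95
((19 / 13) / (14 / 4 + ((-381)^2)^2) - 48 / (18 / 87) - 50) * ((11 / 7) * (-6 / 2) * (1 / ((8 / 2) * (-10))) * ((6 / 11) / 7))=-347620097606391 / 134226830439065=-2.59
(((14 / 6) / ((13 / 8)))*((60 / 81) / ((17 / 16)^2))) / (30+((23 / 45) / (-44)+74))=63078400 / 6961995261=0.01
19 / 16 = 1.19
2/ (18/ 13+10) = 13/ 74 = 0.18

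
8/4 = 2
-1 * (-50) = 50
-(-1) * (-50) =-50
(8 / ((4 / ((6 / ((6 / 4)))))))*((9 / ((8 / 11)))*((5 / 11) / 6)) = 15 / 2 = 7.50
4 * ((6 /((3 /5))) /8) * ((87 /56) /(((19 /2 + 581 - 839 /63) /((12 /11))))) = 2349 /159995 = 0.01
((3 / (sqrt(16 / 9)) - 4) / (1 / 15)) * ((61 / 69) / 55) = -427 / 1012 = -0.42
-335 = -335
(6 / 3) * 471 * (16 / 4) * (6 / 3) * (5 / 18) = 6280 / 3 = 2093.33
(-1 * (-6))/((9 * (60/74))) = 37/45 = 0.82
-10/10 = -1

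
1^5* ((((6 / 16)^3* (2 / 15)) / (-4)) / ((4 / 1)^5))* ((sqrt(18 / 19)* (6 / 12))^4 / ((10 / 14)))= -5103 / 37853593600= -0.00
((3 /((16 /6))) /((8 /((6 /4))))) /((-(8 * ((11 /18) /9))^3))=-14348907 /10903552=-1.32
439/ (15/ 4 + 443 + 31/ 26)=22828/ 23293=0.98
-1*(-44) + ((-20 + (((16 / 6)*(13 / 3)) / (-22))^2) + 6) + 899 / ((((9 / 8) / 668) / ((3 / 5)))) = 15696988022 / 49005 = 320314.01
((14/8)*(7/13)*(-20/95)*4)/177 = -196/43719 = -0.00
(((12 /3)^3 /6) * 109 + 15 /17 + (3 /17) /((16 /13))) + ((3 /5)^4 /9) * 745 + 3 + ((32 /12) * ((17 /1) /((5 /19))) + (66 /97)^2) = 1295763286129 /959718000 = 1350.15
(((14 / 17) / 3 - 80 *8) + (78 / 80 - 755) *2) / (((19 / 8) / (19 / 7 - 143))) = 4302595684 / 33915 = 126864.09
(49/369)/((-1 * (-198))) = 49/73062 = 0.00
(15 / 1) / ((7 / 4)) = 60 / 7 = 8.57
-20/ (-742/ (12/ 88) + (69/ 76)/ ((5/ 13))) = 22800/ 6200429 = 0.00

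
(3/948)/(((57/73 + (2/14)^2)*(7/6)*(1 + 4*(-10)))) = -511/5886764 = -0.00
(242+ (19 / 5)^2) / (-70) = -6411 / 1750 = -3.66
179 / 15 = 11.93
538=538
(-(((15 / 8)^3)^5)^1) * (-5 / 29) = 2189469451904296875 / 1020346790576128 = 2145.81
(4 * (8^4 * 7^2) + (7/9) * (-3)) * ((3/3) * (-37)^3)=-121994761973/3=-40664920657.67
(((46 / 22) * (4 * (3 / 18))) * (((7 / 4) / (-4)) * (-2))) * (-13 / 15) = -2093 / 1980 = -1.06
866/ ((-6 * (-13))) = 433/ 39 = 11.10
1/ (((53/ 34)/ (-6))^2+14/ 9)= 4624/ 7505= 0.62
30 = 30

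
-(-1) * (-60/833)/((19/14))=-120/2261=-0.05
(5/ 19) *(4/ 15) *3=4/ 19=0.21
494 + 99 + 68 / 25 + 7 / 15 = 596.19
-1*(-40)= 40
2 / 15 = 0.13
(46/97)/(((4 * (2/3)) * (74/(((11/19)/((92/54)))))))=891/1091056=0.00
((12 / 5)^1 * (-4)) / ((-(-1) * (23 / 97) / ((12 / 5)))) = -97.17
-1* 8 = -8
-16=-16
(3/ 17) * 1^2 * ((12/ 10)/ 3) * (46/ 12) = 23/ 85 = 0.27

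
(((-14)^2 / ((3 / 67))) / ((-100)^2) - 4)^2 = 713798089 / 56250000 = 12.69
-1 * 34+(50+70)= 86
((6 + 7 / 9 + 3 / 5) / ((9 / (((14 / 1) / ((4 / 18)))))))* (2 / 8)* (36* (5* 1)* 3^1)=6972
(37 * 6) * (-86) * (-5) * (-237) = -22624020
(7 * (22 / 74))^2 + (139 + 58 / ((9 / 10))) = 2560000 / 12321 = 207.78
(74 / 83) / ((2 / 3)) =111 / 83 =1.34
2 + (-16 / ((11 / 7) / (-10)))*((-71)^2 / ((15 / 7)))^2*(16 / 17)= 530326534.44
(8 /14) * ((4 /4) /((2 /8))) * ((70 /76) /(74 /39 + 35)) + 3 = 83583 /27341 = 3.06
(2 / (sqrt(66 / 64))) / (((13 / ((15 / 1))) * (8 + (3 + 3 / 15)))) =25 * sqrt(66) / 1001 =0.20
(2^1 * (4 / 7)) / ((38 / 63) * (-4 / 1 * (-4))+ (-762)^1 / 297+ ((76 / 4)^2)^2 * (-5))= -792 / 451557355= -0.00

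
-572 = -572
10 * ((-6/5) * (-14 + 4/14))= 1152/7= 164.57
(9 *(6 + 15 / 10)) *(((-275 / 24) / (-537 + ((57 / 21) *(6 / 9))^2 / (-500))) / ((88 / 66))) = 2046515625 / 1894559104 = 1.08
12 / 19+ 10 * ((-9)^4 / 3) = 415542 / 19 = 21870.63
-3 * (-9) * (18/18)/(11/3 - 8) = -81/13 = -6.23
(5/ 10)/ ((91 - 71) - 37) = -1/ 34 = -0.03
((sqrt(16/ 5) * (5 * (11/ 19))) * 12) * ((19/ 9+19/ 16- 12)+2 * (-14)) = -58135 * sqrt(5)/ 57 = -2280.59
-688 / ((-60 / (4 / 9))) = 5.10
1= 1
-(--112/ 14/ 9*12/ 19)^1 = -32/ 57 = -0.56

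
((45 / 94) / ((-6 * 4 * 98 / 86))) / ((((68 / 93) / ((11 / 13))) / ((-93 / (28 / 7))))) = 61364655 / 130294528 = 0.47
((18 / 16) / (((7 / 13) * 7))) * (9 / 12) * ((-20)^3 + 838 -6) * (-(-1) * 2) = -3209.14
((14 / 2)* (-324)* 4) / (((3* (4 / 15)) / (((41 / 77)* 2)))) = -132840 / 11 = -12076.36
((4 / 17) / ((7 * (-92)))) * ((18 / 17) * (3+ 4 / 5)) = -342 / 232645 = -0.00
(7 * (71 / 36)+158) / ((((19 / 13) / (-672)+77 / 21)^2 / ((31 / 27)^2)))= 12600443797760 / 747102651201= 16.87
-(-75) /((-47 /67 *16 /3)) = -15075 /752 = -20.05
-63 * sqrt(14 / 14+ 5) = -63 * sqrt(6) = -154.32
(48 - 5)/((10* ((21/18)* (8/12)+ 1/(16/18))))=1548/685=2.26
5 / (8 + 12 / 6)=1 / 2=0.50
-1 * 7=-7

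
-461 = -461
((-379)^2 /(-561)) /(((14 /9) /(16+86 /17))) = -77135217 /22253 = -3466.28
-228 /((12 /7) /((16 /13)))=-163.69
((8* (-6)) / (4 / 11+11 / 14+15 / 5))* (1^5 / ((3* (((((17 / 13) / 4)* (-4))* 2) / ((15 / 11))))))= 7280 / 3621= 2.01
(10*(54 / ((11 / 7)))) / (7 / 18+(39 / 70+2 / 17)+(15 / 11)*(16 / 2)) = 28.70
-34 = -34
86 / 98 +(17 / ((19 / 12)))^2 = 2054707 / 17689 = 116.16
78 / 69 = 26 / 23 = 1.13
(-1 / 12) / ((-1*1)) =1 / 12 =0.08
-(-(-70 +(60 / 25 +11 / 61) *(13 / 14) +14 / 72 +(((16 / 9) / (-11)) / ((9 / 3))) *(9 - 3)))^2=-364368885225601 / 79422512400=-4587.73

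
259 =259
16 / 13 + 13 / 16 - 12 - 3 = -2695 / 208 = -12.96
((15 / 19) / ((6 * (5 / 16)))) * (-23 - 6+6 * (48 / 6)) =8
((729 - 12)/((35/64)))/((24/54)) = 103248/35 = 2949.94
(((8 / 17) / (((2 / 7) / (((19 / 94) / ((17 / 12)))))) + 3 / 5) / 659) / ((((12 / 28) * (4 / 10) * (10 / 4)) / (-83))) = -10982643 / 44755985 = -0.25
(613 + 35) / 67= 648 / 67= 9.67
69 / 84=23 / 28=0.82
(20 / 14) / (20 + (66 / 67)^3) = 1503815 / 22059646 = 0.07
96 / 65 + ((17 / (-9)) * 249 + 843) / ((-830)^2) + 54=745259287 / 13433550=55.48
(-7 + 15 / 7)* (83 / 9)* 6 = -5644 / 21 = -268.76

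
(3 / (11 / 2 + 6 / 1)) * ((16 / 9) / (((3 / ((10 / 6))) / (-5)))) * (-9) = 11.59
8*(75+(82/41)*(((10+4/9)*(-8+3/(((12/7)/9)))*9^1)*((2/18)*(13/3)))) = 167728/27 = 6212.15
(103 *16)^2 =2715904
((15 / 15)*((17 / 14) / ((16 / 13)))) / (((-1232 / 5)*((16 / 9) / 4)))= -9945 / 1103872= -0.01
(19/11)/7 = 19/77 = 0.25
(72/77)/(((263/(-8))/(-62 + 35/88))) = 390312/222761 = 1.75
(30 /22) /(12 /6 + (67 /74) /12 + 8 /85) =1132200 /1801349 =0.63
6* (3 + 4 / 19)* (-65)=-23790 / 19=-1252.11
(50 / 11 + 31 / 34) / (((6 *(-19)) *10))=-2041 / 426360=-0.00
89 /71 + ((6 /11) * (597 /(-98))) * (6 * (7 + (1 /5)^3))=-662361841 /4783625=-138.46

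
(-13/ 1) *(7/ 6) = -15.17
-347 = -347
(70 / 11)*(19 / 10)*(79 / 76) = 553 / 44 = 12.57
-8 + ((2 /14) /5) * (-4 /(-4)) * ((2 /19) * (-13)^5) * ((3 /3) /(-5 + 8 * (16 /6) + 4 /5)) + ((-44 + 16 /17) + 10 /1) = -61730224 /581077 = -106.23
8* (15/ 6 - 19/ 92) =422/ 23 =18.35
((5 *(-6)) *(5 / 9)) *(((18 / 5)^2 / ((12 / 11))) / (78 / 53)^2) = -91.42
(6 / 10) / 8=3 / 40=0.08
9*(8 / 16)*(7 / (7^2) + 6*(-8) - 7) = -1728 / 7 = -246.86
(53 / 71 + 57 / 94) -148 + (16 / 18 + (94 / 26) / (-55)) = -6262730327 / 42947190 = -145.82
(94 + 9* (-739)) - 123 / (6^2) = -78725 / 12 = -6560.42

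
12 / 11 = 1.09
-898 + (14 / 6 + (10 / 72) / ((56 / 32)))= -895.59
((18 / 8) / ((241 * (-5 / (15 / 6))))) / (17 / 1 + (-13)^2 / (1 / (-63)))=9 / 20494640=0.00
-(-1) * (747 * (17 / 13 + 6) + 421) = 76438 / 13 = 5879.85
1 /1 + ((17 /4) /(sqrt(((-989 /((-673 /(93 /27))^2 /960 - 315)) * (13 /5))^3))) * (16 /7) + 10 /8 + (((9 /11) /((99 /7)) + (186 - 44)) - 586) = -213779 /484 + 4316625567 * sqrt(120912537941) /4412374631310464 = -441.35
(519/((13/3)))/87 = 519/377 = 1.38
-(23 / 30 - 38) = 1117 / 30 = 37.23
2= 2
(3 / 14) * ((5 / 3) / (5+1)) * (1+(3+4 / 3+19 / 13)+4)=2105 / 3276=0.64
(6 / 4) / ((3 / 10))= 5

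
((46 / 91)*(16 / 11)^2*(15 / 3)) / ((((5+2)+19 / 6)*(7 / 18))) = 6359040 / 4701697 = 1.35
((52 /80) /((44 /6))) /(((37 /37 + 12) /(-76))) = -0.52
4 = 4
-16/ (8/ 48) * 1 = -96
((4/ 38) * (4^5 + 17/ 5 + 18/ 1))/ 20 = 5227/ 950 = 5.50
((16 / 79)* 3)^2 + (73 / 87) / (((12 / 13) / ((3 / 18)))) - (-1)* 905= 35400084685 / 39093624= 905.52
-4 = -4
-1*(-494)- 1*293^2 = -85355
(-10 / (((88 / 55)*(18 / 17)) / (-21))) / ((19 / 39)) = 38675 / 152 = 254.44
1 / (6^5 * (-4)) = -1 / 31104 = -0.00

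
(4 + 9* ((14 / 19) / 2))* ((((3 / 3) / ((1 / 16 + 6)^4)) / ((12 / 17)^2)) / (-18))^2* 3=48693432549376 / 325668878147145860433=0.00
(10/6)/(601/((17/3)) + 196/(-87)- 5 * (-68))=2465/656389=0.00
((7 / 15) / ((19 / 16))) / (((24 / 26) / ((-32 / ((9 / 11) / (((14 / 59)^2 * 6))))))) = -50226176 / 8928765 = -5.63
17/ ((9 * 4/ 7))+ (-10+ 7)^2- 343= -11905/ 36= -330.69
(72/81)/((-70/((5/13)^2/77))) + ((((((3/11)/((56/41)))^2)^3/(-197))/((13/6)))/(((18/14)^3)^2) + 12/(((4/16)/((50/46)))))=110459319749272020786229/2117137953132400214016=52.17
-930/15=-62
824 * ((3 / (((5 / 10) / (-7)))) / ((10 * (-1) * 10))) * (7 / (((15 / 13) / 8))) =2099552 / 125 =16796.42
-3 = -3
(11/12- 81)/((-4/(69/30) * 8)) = 22103/3840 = 5.76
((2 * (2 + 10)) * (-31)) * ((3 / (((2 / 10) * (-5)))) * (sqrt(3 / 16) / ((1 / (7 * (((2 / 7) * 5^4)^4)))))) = 1362304687500000 * sqrt(3) / 343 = 6879244705945.31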